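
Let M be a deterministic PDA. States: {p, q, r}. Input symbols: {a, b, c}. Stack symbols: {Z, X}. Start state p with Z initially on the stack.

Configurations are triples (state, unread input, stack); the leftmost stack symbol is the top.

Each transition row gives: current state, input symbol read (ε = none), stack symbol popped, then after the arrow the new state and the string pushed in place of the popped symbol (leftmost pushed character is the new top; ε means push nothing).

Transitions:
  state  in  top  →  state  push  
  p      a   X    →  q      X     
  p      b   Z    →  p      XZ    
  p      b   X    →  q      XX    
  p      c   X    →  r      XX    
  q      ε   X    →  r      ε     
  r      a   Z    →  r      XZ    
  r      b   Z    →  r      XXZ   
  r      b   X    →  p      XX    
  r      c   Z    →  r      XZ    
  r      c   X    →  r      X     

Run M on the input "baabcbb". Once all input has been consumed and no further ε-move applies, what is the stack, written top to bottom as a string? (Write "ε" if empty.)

(p, baabcbb, Z)
  read b, top Z: go to p, push XZ → (p, aabcbb, XZ)
  read a, top X: go to q, push X → (q, abcbb, XZ)
  ε-move, top X: go to r, push ε → (r, abcbb, Z)
  read a, top Z: go to r, push XZ → (r, bcbb, XZ)
  read b, top X: go to p, push XX → (p, cbb, XXZ)
  read c, top X: go to r, push XX → (r, bb, XXXZ)
  read b, top X: go to p, push XX → (p, b, XXXXZ)
  read b, top X: go to q, push XX → (q, ε, XXXXXZ)
  ε-move, top X: go to r, push ε → (r, ε, XXXXZ)
All input consumed in state r with stack XXXXZ.

XXXXZ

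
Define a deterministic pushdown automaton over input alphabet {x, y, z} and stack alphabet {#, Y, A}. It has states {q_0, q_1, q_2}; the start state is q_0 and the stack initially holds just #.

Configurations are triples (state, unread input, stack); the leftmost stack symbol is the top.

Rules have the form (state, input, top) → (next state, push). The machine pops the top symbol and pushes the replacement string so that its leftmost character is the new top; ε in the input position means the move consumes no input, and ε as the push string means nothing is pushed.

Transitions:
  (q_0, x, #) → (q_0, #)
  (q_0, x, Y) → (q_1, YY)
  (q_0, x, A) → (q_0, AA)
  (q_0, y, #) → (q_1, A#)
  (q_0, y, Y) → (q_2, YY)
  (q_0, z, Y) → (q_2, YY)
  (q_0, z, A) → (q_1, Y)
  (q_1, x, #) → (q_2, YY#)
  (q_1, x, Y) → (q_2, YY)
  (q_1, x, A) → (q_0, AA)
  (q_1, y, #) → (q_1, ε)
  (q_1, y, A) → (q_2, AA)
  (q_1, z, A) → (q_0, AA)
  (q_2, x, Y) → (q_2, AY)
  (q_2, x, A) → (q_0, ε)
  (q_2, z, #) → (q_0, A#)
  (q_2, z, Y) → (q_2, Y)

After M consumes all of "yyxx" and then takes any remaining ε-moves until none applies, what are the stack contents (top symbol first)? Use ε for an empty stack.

AA#

(q_0, yyxx, #)
  read y, top #: go to q_1, push A# → (q_1, yxx, A#)
  read y, top A: go to q_2, push AA → (q_2, xx, AA#)
  read x, top A: go to q_0, push ε → (q_0, x, A#)
  read x, top A: go to q_0, push AA → (q_0, ε, AA#)
All input consumed in state q_0 with stack AA#.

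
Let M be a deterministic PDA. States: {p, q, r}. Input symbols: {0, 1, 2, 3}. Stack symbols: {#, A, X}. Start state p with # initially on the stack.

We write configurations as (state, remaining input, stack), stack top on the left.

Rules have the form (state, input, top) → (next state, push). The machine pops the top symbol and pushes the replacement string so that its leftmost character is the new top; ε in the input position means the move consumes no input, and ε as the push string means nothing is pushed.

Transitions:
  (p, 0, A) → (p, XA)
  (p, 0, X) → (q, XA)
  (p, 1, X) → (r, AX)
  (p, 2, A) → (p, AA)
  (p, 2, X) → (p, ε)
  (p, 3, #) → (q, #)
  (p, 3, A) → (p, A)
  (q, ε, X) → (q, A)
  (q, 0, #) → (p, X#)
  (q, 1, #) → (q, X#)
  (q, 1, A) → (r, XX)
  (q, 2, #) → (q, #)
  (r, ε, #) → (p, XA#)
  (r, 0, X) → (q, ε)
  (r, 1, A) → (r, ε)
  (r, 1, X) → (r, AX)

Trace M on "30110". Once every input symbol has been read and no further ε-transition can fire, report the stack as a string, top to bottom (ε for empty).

#

(p, 30110, #)
  read 3, top #: go to q, push # → (q, 0110, #)
  read 0, top #: go to p, push X# → (p, 110, X#)
  read 1, top X: go to r, push AX → (r, 10, AX#)
  read 1, top A: go to r, push ε → (r, 0, X#)
  read 0, top X: go to q, push ε → (q, ε, #)
All input consumed in state q with stack #.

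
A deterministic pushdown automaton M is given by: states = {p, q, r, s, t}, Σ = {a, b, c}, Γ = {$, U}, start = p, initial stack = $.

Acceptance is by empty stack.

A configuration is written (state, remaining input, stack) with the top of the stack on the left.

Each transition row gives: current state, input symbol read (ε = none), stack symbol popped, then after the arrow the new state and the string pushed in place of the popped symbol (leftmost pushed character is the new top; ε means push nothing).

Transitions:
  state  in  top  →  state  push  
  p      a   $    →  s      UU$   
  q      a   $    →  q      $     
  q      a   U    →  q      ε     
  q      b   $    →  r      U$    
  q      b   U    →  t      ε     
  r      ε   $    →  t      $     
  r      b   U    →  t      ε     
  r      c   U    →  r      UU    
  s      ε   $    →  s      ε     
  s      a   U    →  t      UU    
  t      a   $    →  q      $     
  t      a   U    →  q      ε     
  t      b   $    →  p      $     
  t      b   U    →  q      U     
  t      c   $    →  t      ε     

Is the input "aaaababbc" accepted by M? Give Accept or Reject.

(p, aaaababbc, $) ⊢ (s, aaababbc, UU$) ⊢ (t, aababbc, UUU$) ⊢ (q, ababbc, UU$) ⊢ (q, babbc, U$) ⊢ (t, abbc, $) ⊢ (q, bbc, $) ⊢ (r, bc, U$) ⊢ (t, c, $) ⊢ (t, ε, ε)
All input consumed and the stack is empty.

Accept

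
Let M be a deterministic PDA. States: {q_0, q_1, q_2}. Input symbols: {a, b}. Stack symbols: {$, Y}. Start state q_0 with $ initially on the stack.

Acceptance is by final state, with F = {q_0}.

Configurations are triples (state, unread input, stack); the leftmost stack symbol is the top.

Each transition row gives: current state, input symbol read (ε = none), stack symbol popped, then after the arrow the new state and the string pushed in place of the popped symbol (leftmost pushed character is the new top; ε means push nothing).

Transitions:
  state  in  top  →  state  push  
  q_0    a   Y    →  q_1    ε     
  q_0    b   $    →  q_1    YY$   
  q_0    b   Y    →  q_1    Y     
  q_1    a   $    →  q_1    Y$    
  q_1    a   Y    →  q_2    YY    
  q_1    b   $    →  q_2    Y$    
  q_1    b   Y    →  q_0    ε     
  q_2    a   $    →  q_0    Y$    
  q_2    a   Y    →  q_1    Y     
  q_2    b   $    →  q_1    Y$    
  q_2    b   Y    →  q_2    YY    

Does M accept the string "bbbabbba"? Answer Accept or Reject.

Reject

(q_0, bbbabbba, $)
  read b, top $: go to q_1, push YY$ → (q_1, bbabbba, YY$)
  read b, top Y: go to q_0, push ε → (q_0, babbba, Y$)
  read b, top Y: go to q_1, push Y → (q_1, abbba, Y$)
  read a, top Y: go to q_2, push YY → (q_2, bbba, YY$)
  read b, top Y: go to q_2, push YY → (q_2, bba, YYY$)
  read b, top Y: go to q_2, push YY → (q_2, ba, YYYY$)
  read b, top Y: go to q_2, push YY → (q_2, a, YYYYY$)
  read a, top Y: go to q_1, push Y → (q_1, ε, YYYYY$)
All input consumed; state q_1 ∉ F and no further ε-move applies.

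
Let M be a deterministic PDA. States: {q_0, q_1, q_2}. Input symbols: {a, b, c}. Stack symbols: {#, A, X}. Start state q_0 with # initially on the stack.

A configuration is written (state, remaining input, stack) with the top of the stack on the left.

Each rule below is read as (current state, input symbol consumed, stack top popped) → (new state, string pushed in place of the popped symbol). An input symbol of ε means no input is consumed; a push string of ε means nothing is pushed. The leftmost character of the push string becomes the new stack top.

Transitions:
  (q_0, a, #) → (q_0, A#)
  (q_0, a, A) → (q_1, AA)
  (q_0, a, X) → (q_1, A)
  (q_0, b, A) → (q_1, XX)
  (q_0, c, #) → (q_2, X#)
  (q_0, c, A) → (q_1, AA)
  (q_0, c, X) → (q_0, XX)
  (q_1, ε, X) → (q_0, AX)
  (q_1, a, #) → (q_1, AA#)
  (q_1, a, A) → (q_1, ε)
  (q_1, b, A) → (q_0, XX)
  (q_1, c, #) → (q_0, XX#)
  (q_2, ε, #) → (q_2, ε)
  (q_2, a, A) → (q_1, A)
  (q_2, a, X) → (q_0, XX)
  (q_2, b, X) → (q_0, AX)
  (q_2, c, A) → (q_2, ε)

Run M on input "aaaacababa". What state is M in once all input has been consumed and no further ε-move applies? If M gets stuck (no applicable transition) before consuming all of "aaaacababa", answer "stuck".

(q_0, aaaacababa, #)
  read a, top #: go to q_0, push A# → (q_0, aaacababa, A#)
  read a, top A: go to q_1, push AA → (q_1, aacababa, AA#)
  read a, top A: go to q_1, push ε → (q_1, acababa, A#)
  read a, top A: go to q_1, push ε → (q_1, cababa, #)
  read c, top #: go to q_0, push XX# → (q_0, ababa, XX#)
  read a, top X: go to q_1, push A → (q_1, baba, AX#)
  read b, top A: go to q_0, push XX → (q_0, aba, XXX#)
  read a, top X: go to q_1, push A → (q_1, ba, AXX#)
  read b, top A: go to q_0, push XX → (q_0, a, XXXX#)
  read a, top X: go to q_1, push A → (q_1, ε, AXXX#)
All input consumed; M is in state q_1.

q_1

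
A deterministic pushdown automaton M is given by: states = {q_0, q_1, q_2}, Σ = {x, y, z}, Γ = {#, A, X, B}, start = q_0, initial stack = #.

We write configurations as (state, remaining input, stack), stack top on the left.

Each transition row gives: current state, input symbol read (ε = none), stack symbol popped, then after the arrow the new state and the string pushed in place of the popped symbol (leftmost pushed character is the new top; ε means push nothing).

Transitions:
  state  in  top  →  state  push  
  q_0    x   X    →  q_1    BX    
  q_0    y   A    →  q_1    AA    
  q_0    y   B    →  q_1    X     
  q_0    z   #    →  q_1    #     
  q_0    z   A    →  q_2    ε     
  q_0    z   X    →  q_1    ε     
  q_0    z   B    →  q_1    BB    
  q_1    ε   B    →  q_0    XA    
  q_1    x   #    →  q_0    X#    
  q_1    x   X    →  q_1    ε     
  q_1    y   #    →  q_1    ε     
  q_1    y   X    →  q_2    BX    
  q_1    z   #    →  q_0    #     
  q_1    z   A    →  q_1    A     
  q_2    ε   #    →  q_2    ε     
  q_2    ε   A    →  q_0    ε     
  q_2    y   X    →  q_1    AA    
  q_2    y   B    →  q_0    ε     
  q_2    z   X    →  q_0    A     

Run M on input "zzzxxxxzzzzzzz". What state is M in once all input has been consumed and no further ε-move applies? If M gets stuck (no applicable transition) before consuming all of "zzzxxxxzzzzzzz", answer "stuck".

(q_0, zzzxxxxzzzzzzz, #)
  read z, top #: go to q_1, push # → (q_1, zzxxxxzzzzzzz, #)
  read z, top #: go to q_0, push # → (q_0, zxxxxzzzzzzz, #)
  read z, top #: go to q_1, push # → (q_1, xxxxzzzzzzz, #)
  read x, top #: go to q_0, push X# → (q_0, xxxzzzzzzz, X#)
  read x, top X: go to q_1, push BX → (q_1, xxzzzzzzz, BX#)
  ε-move, top B: go to q_0, push XA → (q_0, xxzzzzzzz, XAX#)
  read x, top X: go to q_1, push BX → (q_1, xzzzzzzz, BXAX#)
  ε-move, top B: go to q_0, push XA → (q_0, xzzzzzzz, XAXAX#)
  read x, top X: go to q_1, push BX → (q_1, zzzzzzz, BXAXAX#)
  ε-move, top B: go to q_0, push XA → (q_0, zzzzzzz, XAXAXAX#)
  read z, top X: go to q_1, push ε → (q_1, zzzzzz, AXAXAX#)
  read z, top A: go to q_1, push A → (q_1, zzzzz, AXAXAX#)
  read z, top A: go to q_1, push A → (q_1, zzzz, AXAXAX#)
  read z, top A: go to q_1, push A → (q_1, zzz, AXAXAX#)
  read z, top A: go to q_1, push A → (q_1, zz, AXAXAX#)
  read z, top A: go to q_1, push A → (q_1, z, AXAXAX#)
  read z, top A: go to q_1, push A → (q_1, ε, AXAXAX#)
All input consumed; M is in state q_1.

q_1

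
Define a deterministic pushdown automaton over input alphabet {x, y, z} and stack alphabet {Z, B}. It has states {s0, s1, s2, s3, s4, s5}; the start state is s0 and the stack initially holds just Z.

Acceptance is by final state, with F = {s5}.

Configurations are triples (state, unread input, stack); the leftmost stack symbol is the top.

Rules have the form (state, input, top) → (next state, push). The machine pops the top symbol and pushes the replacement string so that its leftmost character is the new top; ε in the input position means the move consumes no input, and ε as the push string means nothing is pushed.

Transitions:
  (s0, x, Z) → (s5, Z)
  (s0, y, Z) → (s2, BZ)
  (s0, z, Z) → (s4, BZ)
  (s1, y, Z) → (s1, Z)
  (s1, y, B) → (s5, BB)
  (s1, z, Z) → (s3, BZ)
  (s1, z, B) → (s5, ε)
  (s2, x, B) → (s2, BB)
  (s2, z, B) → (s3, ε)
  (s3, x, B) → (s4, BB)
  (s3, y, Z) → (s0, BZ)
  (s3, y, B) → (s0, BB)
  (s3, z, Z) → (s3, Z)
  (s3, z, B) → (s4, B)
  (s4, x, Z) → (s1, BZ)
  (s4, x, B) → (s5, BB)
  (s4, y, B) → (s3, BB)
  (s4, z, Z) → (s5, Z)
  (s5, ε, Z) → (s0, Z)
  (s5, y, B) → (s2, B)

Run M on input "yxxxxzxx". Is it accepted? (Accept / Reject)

(s0, yxxxxzxx, Z)
  read y, top Z: go to s2, push BZ → (s2, xxxxzxx, BZ)
  read x, top B: go to s2, push BB → (s2, xxxzxx, BBZ)
  read x, top B: go to s2, push BB → (s2, xxzxx, BBBZ)
  read x, top B: go to s2, push BB → (s2, xzxx, BBBBZ)
  read x, top B: go to s2, push BB → (s2, zxx, BBBBBZ)
  read z, top B: go to s3, push ε → (s3, xx, BBBBZ)
  read x, top B: go to s4, push BB → (s4, x, BBBBBZ)
  read x, top B: go to s5, push BB → (s5, ε, BBBBBBZ)
All input consumed; state s5 ∈ F.

Accept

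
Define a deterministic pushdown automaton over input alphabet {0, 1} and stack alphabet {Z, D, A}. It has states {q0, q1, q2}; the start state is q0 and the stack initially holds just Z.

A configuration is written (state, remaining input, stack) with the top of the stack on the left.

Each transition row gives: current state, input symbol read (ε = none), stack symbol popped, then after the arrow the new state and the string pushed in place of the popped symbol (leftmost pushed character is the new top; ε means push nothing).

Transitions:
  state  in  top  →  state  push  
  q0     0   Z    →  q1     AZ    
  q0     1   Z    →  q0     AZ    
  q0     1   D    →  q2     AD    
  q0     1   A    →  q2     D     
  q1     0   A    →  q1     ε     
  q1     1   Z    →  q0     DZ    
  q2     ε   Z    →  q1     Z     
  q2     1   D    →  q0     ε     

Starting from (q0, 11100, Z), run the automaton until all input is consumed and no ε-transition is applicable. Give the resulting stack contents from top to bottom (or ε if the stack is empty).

(q0, 11100, Z)
  read 1, top Z: go to q0, push AZ → (q0, 1100, AZ)
  read 1, top A: go to q2, push D → (q2, 100, DZ)
  read 1, top D: go to q0, push ε → (q0, 00, Z)
  read 0, top Z: go to q1, push AZ → (q1, 0, AZ)
  read 0, top A: go to q1, push ε → (q1, ε, Z)
All input consumed in state q1 with stack Z.

Z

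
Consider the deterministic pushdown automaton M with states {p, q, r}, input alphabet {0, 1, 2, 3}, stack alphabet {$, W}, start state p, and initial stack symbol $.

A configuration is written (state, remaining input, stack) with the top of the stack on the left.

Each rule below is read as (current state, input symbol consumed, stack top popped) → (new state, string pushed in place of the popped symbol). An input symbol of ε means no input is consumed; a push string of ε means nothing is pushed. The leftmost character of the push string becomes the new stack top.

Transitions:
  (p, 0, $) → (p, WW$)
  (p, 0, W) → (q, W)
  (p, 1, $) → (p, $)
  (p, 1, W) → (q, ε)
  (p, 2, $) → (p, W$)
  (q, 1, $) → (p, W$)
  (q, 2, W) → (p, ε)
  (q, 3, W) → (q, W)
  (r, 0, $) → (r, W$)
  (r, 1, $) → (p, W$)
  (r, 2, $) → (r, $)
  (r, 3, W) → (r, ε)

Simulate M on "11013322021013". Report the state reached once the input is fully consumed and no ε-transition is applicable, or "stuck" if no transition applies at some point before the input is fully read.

(p, 11013322021013, $)
  read 1, top $: go to p, push $ → (p, 1013322021013, $)
  read 1, top $: go to p, push $ → (p, 013322021013, $)
  read 0, top $: go to p, push WW$ → (p, 13322021013, WW$)
  read 1, top W: go to q, push ε → (q, 3322021013, W$)
  read 3, top W: go to q, push W → (q, 322021013, W$)
  read 3, top W: go to q, push W → (q, 22021013, W$)
  read 2, top W: go to p, push ε → (p, 2021013, $)
  read 2, top $: go to p, push W$ → (p, 021013, W$)
  read 0, top W: go to q, push W → (q, 21013, W$)
  read 2, top W: go to p, push ε → (p, 1013, $)
  read 1, top $: go to p, push $ → (p, 013, $)
  read 0, top $: go to p, push WW$ → (p, 13, WW$)
  read 1, top W: go to q, push ε → (q, 3, W$)
  read 3, top W: go to q, push W → (q, ε, W$)
All input consumed; M is in state q.

q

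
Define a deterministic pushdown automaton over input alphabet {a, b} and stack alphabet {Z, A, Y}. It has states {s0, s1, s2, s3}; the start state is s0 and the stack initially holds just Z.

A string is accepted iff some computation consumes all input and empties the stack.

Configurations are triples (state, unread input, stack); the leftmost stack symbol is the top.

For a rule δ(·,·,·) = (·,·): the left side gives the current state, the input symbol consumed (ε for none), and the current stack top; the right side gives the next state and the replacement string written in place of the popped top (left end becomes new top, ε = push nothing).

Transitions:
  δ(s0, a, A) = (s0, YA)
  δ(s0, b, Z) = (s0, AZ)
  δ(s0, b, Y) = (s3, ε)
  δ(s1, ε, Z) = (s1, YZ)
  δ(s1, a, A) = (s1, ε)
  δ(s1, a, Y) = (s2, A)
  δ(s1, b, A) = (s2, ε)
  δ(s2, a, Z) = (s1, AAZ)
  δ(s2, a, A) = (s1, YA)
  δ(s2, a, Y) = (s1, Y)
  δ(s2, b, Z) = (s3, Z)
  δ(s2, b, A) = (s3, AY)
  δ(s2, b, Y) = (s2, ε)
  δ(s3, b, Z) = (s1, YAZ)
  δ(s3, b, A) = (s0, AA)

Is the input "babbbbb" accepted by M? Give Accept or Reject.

(s0, babbbbb, Z)
  read b, top Z: go to s0, push AZ → (s0, abbbbb, AZ)
  read a, top A: go to s0, push YA → (s0, bbbbb, YAZ)
  read b, top Y: go to s3, push ε → (s3, bbbb, AZ)
  read b, top A: go to s0, push AA → (s0, bbb, AAZ)
No transition applies at (s0, bbb, AAZ); input not fully consumed.

Reject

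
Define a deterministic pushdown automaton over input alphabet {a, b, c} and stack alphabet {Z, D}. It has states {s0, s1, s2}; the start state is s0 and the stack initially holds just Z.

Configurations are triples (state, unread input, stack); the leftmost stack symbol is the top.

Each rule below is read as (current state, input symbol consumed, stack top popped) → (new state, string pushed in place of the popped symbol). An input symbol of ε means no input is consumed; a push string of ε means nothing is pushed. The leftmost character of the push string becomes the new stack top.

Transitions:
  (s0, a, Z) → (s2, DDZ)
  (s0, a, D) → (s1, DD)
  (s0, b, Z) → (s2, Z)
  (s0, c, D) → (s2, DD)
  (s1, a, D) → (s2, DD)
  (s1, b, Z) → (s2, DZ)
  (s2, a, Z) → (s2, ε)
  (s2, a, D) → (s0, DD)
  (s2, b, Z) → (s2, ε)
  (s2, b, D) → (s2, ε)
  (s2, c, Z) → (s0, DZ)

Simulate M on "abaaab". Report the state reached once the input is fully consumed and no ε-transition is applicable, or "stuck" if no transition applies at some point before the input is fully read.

s2

(s0, abaaab, Z)
  read a, top Z: go to s2, push DDZ → (s2, baaab, DDZ)
  read b, top D: go to s2, push ε → (s2, aaab, DZ)
  read a, top D: go to s0, push DD → (s0, aab, DDZ)
  read a, top D: go to s1, push DD → (s1, ab, DDDZ)
  read a, top D: go to s2, push DD → (s2, b, DDDDZ)
  read b, top D: go to s2, push ε → (s2, ε, DDDZ)
All input consumed; M is in state s2.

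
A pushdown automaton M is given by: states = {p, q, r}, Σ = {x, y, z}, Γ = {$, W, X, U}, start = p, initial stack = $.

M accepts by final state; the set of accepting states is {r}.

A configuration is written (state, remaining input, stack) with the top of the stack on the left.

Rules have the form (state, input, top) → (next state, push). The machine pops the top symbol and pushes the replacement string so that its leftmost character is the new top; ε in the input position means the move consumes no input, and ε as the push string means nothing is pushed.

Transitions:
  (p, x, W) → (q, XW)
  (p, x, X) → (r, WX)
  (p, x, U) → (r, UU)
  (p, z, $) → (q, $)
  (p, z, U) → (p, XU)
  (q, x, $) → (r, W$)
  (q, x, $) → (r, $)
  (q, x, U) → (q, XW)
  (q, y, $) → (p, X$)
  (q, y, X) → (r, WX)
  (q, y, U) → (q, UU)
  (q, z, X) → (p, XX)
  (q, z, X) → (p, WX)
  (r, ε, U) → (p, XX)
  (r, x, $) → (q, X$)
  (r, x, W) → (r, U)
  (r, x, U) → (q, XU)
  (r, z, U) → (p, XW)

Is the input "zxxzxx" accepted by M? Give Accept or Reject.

Accept

One accepting computation: (p, zxxzxx, $) ⊢ (q, xxzxx, $) ⊢ (r, xzxx, W$) ⊢ (r, zxx, U$) ⊢ (p, xx, XW$) ⊢ (r, x, WXW$) ⊢ (r, ε, UXW$)
All input consumed and state r ∈ F.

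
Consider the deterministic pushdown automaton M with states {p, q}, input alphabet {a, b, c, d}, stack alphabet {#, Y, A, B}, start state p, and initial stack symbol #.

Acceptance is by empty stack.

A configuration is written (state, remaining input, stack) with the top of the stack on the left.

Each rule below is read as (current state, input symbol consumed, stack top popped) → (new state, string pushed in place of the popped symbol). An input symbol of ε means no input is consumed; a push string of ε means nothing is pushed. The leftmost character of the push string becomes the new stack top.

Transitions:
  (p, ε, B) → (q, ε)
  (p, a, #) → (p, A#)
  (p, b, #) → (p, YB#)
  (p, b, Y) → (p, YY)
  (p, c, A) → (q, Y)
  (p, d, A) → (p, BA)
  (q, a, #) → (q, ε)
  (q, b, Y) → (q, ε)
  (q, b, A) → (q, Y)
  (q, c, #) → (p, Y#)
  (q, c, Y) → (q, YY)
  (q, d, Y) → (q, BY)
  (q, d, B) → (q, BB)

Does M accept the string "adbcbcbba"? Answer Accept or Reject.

Accept

(p, adbcbcbba, #) ⊢ (p, dbcbcbba, A#) ⊢ (p, bcbcbba, BA#) ⊢ (q, bcbcbba, A#) ⊢ (q, cbcbba, Y#) ⊢ (q, bcbba, YY#) ⊢ (q, cbba, Y#) ⊢ (q, bba, YY#) ⊢ (q, ba, Y#) ⊢ (q, a, #) ⊢ (q, ε, ε)
All input consumed and the stack is empty.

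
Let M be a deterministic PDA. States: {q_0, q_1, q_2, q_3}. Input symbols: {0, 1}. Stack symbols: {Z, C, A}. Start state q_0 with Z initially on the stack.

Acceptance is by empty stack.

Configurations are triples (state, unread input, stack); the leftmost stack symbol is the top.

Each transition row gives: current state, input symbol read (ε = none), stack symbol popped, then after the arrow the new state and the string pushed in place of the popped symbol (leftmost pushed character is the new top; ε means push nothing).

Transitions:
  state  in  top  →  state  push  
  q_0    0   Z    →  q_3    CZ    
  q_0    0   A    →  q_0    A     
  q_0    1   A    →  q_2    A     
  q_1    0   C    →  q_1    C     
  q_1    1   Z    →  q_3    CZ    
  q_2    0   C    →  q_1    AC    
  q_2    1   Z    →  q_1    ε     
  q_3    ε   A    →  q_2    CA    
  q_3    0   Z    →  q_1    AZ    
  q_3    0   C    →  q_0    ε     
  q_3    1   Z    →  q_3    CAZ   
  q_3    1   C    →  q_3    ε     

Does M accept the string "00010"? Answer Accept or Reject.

Reject

(q_0, 00010, Z)
  read 0, top Z: go to q_3, push CZ → (q_3, 0010, CZ)
  read 0, top C: go to q_0, push ε → (q_0, 010, Z)
  read 0, top Z: go to q_3, push CZ → (q_3, 10, CZ)
  read 1, top C: go to q_3, push ε → (q_3, 0, Z)
  read 0, top Z: go to q_1, push AZ → (q_1, ε, AZ)
All input consumed; stack is AZ, not empty, and no further ε-move applies.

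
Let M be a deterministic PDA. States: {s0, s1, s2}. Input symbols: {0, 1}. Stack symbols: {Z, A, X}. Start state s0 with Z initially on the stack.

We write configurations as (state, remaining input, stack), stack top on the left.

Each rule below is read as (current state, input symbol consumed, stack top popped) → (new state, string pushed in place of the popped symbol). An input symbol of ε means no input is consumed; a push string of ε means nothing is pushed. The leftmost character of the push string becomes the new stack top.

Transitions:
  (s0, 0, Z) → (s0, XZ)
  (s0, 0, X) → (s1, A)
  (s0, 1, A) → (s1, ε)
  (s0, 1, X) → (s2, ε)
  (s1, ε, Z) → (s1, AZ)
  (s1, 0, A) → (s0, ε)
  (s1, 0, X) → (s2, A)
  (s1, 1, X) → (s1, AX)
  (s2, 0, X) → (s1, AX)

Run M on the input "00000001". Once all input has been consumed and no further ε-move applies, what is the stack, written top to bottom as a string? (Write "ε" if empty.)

(s0, 00000001, Z)
  read 0, top Z: go to s0, push XZ → (s0, 0000001, XZ)
  read 0, top X: go to s1, push A → (s1, 000001, AZ)
  read 0, top A: go to s0, push ε → (s0, 00001, Z)
  read 0, top Z: go to s0, push XZ → (s0, 0001, XZ)
  read 0, top X: go to s1, push A → (s1, 001, AZ)
  read 0, top A: go to s0, push ε → (s0, 01, Z)
  read 0, top Z: go to s0, push XZ → (s0, 1, XZ)
  read 1, top X: go to s2, push ε → (s2, ε, Z)
All input consumed in state s2 with stack Z.

Z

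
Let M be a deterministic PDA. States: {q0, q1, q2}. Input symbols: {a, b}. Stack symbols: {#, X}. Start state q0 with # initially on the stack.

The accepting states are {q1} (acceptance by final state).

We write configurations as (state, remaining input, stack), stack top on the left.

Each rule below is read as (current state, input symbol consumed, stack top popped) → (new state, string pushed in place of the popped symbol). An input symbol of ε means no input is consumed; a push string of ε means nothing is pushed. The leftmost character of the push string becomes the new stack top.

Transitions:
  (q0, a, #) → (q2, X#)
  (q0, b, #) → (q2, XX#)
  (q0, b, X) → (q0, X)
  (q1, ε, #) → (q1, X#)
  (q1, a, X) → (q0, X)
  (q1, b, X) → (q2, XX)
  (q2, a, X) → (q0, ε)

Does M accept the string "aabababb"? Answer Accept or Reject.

(q0, aabababb, #)
  read a, top #: go to q2, push X# → (q2, abababb, X#)
  read a, top X: go to q0, push ε → (q0, bababb, #)
  read b, top #: go to q2, push XX# → (q2, ababb, XX#)
  read a, top X: go to q0, push ε → (q0, babb, X#)
  read b, top X: go to q0, push X → (q0, abb, X#)
No transition applies at (q0, abb, X#); input not fully consumed.

Reject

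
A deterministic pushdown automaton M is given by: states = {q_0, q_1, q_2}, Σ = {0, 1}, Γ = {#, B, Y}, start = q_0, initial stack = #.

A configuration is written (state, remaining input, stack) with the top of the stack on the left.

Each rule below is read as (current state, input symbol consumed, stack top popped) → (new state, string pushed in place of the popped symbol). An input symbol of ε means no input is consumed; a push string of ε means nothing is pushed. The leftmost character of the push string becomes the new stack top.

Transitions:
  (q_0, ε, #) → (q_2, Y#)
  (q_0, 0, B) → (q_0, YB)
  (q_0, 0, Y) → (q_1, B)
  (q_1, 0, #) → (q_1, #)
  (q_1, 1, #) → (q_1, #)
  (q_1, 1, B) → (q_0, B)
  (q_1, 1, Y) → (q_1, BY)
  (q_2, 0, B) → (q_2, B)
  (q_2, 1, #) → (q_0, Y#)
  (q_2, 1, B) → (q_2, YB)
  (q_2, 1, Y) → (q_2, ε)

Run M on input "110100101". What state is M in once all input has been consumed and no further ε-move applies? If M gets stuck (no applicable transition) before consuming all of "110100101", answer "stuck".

stuck

(q_0, 110100101, #)
  ε-move, top #: go to q_2, push Y# → (q_2, 110100101, Y#)
  read 1, top Y: go to q_2, push ε → (q_2, 10100101, #)
  read 1, top #: go to q_0, push Y# → (q_0, 0100101, Y#)
  read 0, top Y: go to q_1, push B → (q_1, 100101, B#)
  read 1, top B: go to q_0, push B → (q_0, 00101, B#)
  read 0, top B: go to q_0, push YB → (q_0, 0101, YB#)
  read 0, top Y: go to q_1, push B → (q_1, 101, BB#)
  read 1, top B: go to q_0, push B → (q_0, 01, BB#)
  read 0, top B: go to q_0, push YB → (q_0, 1, YBB#)
No transition for (q_0, 1, top Y); M blocks with input 1 remaining.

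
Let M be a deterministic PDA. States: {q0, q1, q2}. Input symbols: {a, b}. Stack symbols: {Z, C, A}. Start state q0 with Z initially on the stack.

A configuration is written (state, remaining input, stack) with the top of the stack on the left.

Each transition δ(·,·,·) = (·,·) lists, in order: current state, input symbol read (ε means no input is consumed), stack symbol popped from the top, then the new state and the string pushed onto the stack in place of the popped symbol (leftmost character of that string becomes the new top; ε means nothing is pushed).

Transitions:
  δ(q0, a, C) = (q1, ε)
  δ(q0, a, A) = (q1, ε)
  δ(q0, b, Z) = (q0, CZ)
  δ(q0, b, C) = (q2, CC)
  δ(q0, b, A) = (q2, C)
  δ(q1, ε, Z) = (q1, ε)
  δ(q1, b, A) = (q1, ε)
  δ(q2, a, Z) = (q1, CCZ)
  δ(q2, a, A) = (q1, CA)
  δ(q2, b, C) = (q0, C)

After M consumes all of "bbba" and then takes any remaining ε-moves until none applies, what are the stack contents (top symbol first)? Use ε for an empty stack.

(q0, bbba, Z) ⊢ (q0, bba, CZ) ⊢ (q2, ba, CCZ) ⊢ (q0, a, CCZ) ⊢ (q1, ε, CZ)
All input consumed in state q1 with stack CZ.

CZ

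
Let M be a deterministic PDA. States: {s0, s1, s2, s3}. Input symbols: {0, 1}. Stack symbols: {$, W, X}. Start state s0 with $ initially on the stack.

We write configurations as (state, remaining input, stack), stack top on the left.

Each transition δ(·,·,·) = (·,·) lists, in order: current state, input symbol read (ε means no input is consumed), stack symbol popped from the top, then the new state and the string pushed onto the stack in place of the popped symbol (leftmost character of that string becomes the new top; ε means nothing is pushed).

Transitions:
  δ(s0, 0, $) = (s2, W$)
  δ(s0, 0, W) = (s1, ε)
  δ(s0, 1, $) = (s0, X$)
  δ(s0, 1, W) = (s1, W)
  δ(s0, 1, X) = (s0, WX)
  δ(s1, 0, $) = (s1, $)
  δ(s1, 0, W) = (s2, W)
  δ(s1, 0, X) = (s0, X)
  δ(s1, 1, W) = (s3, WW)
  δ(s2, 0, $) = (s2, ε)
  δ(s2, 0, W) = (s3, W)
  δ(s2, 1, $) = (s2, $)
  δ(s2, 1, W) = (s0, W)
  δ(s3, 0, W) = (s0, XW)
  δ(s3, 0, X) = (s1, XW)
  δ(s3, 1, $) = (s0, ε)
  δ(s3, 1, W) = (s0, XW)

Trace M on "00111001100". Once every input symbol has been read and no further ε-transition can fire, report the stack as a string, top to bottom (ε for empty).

XWXW$

(s0, 00111001100, $)
  read 0, top $: go to s2, push W$ → (s2, 0111001100, W$)
  read 0, top W: go to s3, push W → (s3, 111001100, W$)
  read 1, top W: go to s0, push XW → (s0, 11001100, XW$)
  read 1, top X: go to s0, push WX → (s0, 1001100, WXW$)
  read 1, top W: go to s1, push W → (s1, 001100, WXW$)
  read 0, top W: go to s2, push W → (s2, 01100, WXW$)
  read 0, top W: go to s3, push W → (s3, 1100, WXW$)
  read 1, top W: go to s0, push XW → (s0, 100, XWXW$)
  read 1, top X: go to s0, push WX → (s0, 00, WXWXW$)
  read 0, top W: go to s1, push ε → (s1, 0, XWXW$)
  read 0, top X: go to s0, push X → (s0, ε, XWXW$)
All input consumed in state s0 with stack XWXW$.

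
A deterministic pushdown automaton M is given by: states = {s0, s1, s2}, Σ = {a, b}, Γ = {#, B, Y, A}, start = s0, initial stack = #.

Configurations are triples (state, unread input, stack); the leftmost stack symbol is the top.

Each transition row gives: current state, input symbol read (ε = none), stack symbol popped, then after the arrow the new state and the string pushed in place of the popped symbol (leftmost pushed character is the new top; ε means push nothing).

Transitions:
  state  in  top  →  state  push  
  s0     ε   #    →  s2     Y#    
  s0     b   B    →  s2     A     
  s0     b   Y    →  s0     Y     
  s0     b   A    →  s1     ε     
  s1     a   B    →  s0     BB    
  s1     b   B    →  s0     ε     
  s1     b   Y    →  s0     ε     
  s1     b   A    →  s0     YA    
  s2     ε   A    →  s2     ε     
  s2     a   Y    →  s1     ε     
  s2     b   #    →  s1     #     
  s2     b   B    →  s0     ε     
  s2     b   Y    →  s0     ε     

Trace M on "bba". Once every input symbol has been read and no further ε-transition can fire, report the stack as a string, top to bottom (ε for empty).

(s0, bba, #) ⊢ (s2, bba, Y#) ⊢ (s0, ba, #) ⊢ (s2, ba, Y#) ⊢ (s0, a, #) ⊢ (s2, a, Y#) ⊢ (s1, ε, #)
All input consumed in state s1 with stack #.

#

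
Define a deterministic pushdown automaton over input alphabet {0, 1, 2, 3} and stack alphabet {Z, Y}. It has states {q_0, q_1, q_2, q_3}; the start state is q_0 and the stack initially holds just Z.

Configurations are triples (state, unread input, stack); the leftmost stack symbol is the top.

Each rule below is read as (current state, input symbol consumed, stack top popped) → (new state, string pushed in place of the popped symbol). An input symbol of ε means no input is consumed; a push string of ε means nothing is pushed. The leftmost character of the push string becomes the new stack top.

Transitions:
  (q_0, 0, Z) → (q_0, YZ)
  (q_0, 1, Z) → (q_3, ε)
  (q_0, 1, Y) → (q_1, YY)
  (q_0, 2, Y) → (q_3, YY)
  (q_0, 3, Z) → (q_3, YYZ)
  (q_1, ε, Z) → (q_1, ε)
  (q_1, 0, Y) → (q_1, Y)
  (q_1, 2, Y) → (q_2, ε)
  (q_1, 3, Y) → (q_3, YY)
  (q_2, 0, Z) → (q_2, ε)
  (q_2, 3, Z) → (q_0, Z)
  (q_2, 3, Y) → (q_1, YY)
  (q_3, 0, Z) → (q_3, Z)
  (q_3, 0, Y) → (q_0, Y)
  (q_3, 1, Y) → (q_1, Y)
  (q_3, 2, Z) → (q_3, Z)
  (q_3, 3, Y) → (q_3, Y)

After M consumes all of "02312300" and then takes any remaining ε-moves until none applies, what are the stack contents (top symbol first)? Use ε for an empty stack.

(q_0, 02312300, Z)
  read 0, top Z: go to q_0, push YZ → (q_0, 2312300, YZ)
  read 2, top Y: go to q_3, push YY → (q_3, 312300, YYZ)
  read 3, top Y: go to q_3, push Y → (q_3, 12300, YYZ)
  read 1, top Y: go to q_1, push Y → (q_1, 2300, YYZ)
  read 2, top Y: go to q_2, push ε → (q_2, 300, YZ)
  read 3, top Y: go to q_1, push YY → (q_1, 00, YYZ)
  read 0, top Y: go to q_1, push Y → (q_1, 0, YYZ)
  read 0, top Y: go to q_1, push Y → (q_1, ε, YYZ)
All input consumed in state q_1 with stack YYZ.

YYZ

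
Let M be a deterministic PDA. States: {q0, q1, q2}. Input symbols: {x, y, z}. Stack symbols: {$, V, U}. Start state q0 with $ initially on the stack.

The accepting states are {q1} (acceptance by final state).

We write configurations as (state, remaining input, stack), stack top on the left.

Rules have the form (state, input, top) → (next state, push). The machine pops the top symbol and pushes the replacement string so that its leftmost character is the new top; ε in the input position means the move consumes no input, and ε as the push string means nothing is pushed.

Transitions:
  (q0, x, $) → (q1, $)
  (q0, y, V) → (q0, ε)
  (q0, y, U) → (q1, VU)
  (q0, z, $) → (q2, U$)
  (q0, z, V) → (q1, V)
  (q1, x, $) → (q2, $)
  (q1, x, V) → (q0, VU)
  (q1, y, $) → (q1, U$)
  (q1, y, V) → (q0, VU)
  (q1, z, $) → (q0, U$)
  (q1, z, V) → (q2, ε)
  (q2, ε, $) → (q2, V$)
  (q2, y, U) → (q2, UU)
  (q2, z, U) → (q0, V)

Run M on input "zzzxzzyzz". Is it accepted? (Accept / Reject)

Accept

(q0, zzzxzzyzz, $)
  read z, top $: go to q2, push U$ → (q2, zzxzzyzz, U$)
  read z, top U: go to q0, push V → (q0, zxzzyzz, V$)
  read z, top V: go to q1, push V → (q1, xzzyzz, V$)
  read x, top V: go to q0, push VU → (q0, zzyzz, VU$)
  read z, top V: go to q1, push V → (q1, zyzz, VU$)
  read z, top V: go to q2, push ε → (q2, yzz, U$)
  read y, top U: go to q2, push UU → (q2, zz, UU$)
  read z, top U: go to q0, push V → (q0, z, VU$)
  read z, top V: go to q1, push V → (q1, ε, VU$)
All input consumed; state q1 ∈ F.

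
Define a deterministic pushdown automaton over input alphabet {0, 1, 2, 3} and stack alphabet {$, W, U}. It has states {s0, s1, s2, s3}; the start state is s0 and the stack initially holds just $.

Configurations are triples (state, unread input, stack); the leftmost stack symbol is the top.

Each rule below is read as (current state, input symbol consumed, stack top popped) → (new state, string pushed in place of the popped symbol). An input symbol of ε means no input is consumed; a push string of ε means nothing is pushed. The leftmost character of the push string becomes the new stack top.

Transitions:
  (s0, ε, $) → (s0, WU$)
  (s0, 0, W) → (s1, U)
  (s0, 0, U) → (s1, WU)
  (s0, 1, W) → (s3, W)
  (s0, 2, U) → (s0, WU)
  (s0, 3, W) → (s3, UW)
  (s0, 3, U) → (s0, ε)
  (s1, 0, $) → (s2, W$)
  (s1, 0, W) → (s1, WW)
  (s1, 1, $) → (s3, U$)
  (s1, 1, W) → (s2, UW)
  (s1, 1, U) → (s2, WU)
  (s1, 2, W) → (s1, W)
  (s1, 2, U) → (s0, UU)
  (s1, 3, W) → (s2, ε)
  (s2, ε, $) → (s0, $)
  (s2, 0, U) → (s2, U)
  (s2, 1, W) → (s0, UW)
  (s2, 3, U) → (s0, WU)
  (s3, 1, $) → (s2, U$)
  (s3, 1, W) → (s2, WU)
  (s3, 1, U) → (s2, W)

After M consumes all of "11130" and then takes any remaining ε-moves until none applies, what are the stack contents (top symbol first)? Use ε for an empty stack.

(s0, 11130, $)
  ε-move, top $: go to s0, push WU$ → (s0, 11130, WU$)
  read 1, top W: go to s3, push W → (s3, 1130, WU$)
  read 1, top W: go to s2, push WU → (s2, 130, WUU$)
  read 1, top W: go to s0, push UW → (s0, 30, UWUU$)
  read 3, top U: go to s0, push ε → (s0, 0, WUU$)
  read 0, top W: go to s1, push U → (s1, ε, UUU$)
All input consumed in state s1 with stack UUU$.

UUU$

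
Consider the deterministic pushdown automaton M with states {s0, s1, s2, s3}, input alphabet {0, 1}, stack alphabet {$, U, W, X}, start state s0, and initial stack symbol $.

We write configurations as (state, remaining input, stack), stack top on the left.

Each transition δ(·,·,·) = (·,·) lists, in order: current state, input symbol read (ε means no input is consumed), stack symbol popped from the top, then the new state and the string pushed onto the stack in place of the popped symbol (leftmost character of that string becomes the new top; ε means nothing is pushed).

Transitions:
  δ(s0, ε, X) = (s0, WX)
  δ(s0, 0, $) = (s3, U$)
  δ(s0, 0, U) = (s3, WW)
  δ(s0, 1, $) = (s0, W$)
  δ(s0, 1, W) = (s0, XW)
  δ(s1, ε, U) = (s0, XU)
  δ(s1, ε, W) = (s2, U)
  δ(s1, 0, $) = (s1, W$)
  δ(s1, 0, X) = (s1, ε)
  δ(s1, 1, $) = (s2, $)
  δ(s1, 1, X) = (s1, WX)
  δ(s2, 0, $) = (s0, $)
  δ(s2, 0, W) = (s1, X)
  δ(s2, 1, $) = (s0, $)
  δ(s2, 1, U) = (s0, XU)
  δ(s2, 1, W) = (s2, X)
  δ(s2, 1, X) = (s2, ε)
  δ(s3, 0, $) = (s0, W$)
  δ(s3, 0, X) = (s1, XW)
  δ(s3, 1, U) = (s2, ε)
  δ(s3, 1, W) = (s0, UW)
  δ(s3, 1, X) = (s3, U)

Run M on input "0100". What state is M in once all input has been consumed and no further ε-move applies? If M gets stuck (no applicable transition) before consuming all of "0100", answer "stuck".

s3

(s0, 0100, $) ⊢ (s3, 100, U$) ⊢ (s2, 00, $) ⊢ (s0, 0, $) ⊢ (s3, ε, U$)
All input consumed; M is in state s3.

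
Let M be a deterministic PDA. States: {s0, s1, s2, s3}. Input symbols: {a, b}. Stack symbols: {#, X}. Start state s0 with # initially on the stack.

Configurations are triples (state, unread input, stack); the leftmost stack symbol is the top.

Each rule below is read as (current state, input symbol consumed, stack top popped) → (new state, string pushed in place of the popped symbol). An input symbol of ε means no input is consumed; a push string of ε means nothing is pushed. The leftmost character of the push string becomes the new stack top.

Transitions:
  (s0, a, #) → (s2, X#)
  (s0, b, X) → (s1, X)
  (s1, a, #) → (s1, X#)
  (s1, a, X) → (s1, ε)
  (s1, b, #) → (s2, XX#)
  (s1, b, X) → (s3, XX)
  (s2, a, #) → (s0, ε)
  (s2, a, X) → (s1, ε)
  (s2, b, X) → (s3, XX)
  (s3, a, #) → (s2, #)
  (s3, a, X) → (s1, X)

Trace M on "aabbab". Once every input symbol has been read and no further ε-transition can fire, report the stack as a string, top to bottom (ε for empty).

XXXX#

(s0, aabbab, #)
  read a, top #: go to s2, push X# → (s2, abbab, X#)
  read a, top X: go to s1, push ε → (s1, bbab, #)
  read b, top #: go to s2, push XX# → (s2, bab, XX#)
  read b, top X: go to s3, push XX → (s3, ab, XXX#)
  read a, top X: go to s1, push X → (s1, b, XXX#)
  read b, top X: go to s3, push XX → (s3, ε, XXXX#)
All input consumed in state s3 with stack XXXX#.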